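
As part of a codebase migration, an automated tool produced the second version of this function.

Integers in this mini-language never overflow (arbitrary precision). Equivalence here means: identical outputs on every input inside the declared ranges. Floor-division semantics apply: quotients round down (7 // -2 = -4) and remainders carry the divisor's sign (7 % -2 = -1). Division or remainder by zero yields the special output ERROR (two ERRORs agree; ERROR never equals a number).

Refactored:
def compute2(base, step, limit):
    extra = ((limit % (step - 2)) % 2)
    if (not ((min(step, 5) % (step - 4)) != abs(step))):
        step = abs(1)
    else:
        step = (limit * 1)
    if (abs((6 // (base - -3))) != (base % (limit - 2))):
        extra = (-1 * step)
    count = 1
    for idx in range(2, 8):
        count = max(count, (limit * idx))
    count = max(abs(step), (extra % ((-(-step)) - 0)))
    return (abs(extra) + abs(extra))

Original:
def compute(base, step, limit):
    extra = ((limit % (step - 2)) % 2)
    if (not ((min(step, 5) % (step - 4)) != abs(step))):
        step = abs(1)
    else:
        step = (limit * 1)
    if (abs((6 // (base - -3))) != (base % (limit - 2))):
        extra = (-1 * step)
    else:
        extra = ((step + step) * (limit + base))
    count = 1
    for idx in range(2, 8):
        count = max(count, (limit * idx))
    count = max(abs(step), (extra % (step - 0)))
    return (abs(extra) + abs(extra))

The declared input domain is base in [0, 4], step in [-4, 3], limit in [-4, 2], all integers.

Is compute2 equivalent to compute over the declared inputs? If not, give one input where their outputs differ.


These are not equivalent — on base=4, step=-4, limit=-2 the outputs split (16 vs 0).
compute: extra := 0 | (not ((min(step, 5) % (step - 4)) != abs(step))): false | step := -2 | (abs((6 // (base - -3))) != (base % (limit - 2))): false | extra := -8 | count := 1 | iter idx=2: | count := 1 | iter idx=3: | count := 1 | iter idx=4: | count := 1 | iter idx=5: | count := 1 | iter idx=6: | count := 1 | iter idx=7: | count := 1 | count := 2 | result 16
compute2: extra := 0 | (not ((min(step, 5) % (step - 4)) != abs(step))): false | step := -2 | (abs((6 // (base - -3))) != (base % (limit - 2))): false | count := 1 | iter idx=2: | count := 1 | iter idx=3: | count := 1 | iter idx=4: | count := 1 | iter idx=5: | count := 1 | iter idx=6: | count := 1 | iter idx=7: | count := 1 | count := 2 | result 0
verdict: not equivalent; witness: base=4, step=-4, limit=-2


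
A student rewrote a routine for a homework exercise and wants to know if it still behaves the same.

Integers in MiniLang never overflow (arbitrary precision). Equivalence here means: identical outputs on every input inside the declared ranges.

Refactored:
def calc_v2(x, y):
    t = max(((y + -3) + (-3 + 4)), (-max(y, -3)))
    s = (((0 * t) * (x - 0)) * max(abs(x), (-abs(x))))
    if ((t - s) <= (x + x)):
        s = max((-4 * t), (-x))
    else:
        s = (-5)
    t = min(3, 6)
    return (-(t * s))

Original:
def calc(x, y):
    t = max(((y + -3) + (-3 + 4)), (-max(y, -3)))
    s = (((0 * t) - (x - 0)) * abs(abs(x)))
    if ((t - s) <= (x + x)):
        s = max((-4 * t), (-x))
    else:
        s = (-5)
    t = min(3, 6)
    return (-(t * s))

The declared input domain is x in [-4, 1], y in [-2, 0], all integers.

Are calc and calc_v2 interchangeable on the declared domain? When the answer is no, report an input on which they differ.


Not equivalent: x=-4, y=-2 separates them (-12 vs 15).
calc: t becomes 2; next s becomes 16; next ((t - s) <= (x + x)) evaluates to true; next s becomes 4; next t becomes 3; next final value -12
calc_v2: t becomes 2; next s becomes 0; next ((t - s) <= (x + x)) evaluates to false; next s becomes -5; next t becomes 3; next final value 15
verdict: not equivalent; witness: x=-4, y=-2


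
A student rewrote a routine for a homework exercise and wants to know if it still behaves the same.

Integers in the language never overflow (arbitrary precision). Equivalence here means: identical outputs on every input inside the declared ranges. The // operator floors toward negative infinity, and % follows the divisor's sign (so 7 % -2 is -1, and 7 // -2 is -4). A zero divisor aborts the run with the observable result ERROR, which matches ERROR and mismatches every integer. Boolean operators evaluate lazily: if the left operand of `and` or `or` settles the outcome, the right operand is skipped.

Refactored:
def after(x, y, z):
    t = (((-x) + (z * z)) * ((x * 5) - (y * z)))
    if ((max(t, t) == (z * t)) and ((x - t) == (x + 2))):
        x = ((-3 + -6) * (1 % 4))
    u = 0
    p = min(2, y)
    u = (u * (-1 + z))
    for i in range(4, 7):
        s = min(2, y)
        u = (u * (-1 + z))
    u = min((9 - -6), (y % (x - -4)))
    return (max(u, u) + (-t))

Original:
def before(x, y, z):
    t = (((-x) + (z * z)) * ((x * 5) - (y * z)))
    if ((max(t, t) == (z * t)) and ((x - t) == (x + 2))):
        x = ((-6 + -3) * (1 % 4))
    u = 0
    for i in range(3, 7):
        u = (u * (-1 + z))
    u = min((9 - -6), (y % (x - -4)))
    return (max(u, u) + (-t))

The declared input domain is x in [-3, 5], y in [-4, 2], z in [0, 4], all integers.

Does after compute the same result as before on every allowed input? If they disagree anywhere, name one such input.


Equivalent — the differences include min/max/abs usage differs; and local variable names differ; and constant usage differs; and statement counts differ; and loop structure differs; and arithmetic usage differs, yet no declared input distinguishes the two.
One worked example (x=1, y=0, z=2) — before: t := 15 | ((max(t, t) == (z * t)) and ((x - t) == (x + 2))): false | u := 0 | iter i=3: | u := 0 | iter i=4: | u := 0 | iter i=5: | u := 0 | iter i=6: | u := 0 | u := 0 | result -15; after: t := 15 | ((max(t, t) == (z * t)) and ((x - t) == (x + 2))): false | u := 0 | p := 0 | u := 0 | iter i=4: | s := 0 | u := 0 | iter i=5: | s := 0 | u := 0 | iter i=6: | s := 0 | u := 0 | u := 0 | result -15; agreement on -15.
An exhaustive pass over the 315 declared inputs shows identical outputs.
verdict: equivalent


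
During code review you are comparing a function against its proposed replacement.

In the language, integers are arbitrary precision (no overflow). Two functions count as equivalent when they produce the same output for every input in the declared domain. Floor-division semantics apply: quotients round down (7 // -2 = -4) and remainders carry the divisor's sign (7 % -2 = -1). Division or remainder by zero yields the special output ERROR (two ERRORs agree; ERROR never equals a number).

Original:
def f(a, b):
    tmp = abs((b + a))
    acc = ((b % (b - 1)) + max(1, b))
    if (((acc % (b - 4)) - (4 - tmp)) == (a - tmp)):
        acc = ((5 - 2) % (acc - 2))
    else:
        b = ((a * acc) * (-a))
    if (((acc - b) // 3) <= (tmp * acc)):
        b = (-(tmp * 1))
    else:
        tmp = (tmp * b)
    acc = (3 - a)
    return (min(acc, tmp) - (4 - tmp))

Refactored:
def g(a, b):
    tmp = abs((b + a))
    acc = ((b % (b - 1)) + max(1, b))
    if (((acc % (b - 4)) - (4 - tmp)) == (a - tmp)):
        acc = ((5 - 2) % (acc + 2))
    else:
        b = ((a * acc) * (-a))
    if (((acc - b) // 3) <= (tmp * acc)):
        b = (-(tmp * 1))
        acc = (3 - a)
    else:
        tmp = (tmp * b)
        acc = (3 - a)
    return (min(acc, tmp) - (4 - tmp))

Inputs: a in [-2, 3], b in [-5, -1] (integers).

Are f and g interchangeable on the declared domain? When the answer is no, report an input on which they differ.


The rewrite breaks on a=0, b=-3, where the results are -22 and ERROR.
f: tmp = 3; acc = -2; (((acc % (b - 4)) - (4 - tmp)) == (a - tmp)) -> true; acc = -1; (((acc - b) // 3) <= (tmp * acc)) -> false; tmp = -9; acc = 3; return -22
g: tmp = 3; acc = -2; (((acc % (b - 4)) - (4 - tmp)) == (a - tmp)) -> true; division by zero -> ERROR
verdict: not equivalent; witness: a=0, b=-3


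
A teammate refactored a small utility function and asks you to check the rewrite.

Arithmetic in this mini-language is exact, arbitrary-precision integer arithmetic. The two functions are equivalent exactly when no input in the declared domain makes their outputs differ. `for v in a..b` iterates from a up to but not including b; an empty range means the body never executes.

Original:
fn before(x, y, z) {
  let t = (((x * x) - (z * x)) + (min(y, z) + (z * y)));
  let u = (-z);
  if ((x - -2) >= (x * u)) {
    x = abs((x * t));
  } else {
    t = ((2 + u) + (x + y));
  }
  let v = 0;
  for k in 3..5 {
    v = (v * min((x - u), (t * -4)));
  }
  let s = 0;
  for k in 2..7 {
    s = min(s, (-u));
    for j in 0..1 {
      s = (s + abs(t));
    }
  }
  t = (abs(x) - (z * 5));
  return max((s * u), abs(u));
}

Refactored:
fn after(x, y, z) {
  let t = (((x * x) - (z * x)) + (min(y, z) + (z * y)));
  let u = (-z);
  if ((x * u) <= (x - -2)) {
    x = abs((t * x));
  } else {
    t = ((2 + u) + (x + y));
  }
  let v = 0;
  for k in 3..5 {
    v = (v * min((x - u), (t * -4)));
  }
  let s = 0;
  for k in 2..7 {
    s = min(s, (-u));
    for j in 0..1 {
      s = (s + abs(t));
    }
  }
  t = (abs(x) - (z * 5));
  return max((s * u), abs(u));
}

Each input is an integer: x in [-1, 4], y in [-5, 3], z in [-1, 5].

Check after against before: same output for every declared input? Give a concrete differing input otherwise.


The two versions differ — the changes include comparison usage differs.
As a probe, take x=2, y=-3, z=3: before runs t := -14 | u := -3 | ((x - -2) >= (x * u)): true | x := 28 | v := 0 | iter k=3: | v := 0 | iter k=4: | v := 0 | s := 0 | iter k=2: | s := 0 | iter j=0: | s := 14 | iter k=3: | s := 3 | iter j=0: | s := 17 | iter k=4: | s := 3 | iter j=0: | s := 17 | iter k=5: | s := 3 | iter j=0: | s := 17 | iter k=6: | s := 3 | iter j=0: | s := 17 | t := 13 | result 3; after runs t := -14 | u := -3 | ((x * u) <= (x - -2)): true | x := 28 | v := 0 | iter k=3: | v := 0 | iter k=4: | v := 0 | s := 0 | iter k=2: | s := 0 | iter j=0: | s := 14 | iter k=3: | s := 3 | iter j=0: | s := 17 | iter k=4: | s := 3 | iter j=0: | s := 17 | iter k=5: | s := 3 | iter j=0: | s := 17 | iter k=6: | s := 3 | iter j=0: | s := 17 | t := 13 | result 3; both end at 3.
An exhaustive pass over the 378 declared inputs shows identical outputs.
verdict: equivalent


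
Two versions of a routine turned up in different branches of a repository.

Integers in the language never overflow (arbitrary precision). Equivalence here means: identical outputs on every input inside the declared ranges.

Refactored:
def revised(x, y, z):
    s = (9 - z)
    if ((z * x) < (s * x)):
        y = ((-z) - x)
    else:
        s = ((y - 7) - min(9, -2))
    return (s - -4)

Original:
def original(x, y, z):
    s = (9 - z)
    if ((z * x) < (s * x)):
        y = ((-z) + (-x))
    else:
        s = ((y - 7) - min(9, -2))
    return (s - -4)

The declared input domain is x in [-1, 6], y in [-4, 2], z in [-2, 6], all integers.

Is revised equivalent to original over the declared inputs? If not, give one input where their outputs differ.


Comparing the listings, the differences include: arithmetic usage differs.
Spot check at x=5, y=-3, z=1 — original: s becomes 8; next ((z * x) < (s * x)) evaluates to true; next y becomes -6; next final value 12. revised: s becomes 8; next ((z * x) < (s * x)) evaluates to true; next y becomes -6; next final value 12. Both give 12.
Every one of the 504 inputs gives matching results.
verdict: equivalent


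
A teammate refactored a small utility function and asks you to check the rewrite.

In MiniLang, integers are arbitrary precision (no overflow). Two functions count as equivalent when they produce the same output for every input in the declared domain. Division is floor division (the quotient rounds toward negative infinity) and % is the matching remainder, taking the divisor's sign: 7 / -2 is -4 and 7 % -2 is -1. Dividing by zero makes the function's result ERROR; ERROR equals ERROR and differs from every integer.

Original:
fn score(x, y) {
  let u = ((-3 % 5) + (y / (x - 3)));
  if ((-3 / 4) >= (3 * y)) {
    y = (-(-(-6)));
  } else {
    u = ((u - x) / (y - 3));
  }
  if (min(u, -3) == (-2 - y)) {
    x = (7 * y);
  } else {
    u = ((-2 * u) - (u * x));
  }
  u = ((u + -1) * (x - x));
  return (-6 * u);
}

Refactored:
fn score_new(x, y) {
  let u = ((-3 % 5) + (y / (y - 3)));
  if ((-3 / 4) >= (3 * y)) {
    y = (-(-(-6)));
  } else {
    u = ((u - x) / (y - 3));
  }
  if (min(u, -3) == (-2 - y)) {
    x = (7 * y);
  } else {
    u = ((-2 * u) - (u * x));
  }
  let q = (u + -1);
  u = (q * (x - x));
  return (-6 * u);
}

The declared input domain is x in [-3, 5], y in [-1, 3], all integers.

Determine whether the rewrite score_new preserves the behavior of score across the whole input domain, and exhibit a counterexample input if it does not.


Consider the input x=3, y=-1.
score: division by zero -> ERROR
score_new: u = 2; ((-3 / 4) >= (3 * y)) -> true; y = -6; (min(u, -3) == (-2 - y)) -> false; u = -10; q = -11; u = 0; return 0
ERROR and 0 differ, so these are not the same function on this domain.
verdict: not equivalent; witness: x=3, y=-1


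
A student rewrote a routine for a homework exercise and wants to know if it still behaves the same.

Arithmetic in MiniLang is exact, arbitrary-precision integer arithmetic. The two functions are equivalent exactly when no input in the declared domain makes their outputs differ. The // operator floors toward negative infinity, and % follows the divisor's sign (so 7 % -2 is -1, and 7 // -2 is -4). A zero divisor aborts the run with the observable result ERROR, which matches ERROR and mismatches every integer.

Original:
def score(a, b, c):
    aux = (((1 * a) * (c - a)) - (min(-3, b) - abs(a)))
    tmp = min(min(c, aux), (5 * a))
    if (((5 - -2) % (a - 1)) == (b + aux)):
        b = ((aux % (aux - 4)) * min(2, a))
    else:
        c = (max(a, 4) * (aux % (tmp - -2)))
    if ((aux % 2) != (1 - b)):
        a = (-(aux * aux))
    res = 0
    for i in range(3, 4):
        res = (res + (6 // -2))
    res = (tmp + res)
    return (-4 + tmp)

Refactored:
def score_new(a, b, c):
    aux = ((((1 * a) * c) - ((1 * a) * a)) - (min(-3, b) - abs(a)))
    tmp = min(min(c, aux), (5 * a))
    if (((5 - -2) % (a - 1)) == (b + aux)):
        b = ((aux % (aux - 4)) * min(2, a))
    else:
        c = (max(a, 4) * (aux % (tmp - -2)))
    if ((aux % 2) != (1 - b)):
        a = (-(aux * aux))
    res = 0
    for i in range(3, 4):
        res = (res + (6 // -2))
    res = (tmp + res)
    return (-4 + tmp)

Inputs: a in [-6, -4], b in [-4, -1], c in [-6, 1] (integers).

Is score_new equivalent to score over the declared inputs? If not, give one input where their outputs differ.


Reading the diff, among the changes: constant usage differs, plus arithmetic usage differs.
Spot check at a=-6, b=-2, c=1 — score: aux = -33; tmp = -33; (((5 - -2) % (a - 1)) == (b + aux)) -> false; c = -8; ((aux % 2) != (1 - b)) -> true; a = -1089; res = 0; [i=3]; res = -3; res = -36; return -37. score_new: aux = -33; tmp = -33; (((5 - -2) % (a - 1)) == (b + aux)) -> false; c = -8; ((aux % 2) != (1 - b)) -> true; a = -1089; res = 0; [i=3]; res = -3; res = -36; return -37. Both give -37.
Sweeping the whole domain (96 inputs) finds no disagreement.
verdict: equivalent


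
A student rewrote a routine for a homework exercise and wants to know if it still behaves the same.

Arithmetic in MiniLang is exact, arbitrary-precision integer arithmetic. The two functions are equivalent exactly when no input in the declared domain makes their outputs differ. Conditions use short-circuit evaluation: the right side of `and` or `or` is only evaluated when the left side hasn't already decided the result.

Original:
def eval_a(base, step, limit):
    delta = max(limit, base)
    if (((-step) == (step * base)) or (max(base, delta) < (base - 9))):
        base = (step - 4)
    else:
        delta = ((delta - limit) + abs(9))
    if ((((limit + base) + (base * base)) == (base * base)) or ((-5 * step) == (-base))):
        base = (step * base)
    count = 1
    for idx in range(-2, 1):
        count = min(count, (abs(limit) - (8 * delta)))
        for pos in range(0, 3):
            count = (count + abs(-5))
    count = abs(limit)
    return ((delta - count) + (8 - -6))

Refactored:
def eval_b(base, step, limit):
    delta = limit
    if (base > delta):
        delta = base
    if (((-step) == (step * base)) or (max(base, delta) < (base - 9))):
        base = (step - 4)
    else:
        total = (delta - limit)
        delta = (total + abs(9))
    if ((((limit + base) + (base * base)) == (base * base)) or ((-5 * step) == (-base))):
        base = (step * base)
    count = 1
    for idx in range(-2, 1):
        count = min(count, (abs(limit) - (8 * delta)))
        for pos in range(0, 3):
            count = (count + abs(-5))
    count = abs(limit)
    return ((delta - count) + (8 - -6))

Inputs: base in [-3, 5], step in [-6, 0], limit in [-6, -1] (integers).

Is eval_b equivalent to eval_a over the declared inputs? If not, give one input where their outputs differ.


Differences: branching structure differs; also min/max/abs usage differs; also comparison usage differs; also local variable names differ; also statement counts differ — yet all 378 inputs agree.
verdict: equivalent


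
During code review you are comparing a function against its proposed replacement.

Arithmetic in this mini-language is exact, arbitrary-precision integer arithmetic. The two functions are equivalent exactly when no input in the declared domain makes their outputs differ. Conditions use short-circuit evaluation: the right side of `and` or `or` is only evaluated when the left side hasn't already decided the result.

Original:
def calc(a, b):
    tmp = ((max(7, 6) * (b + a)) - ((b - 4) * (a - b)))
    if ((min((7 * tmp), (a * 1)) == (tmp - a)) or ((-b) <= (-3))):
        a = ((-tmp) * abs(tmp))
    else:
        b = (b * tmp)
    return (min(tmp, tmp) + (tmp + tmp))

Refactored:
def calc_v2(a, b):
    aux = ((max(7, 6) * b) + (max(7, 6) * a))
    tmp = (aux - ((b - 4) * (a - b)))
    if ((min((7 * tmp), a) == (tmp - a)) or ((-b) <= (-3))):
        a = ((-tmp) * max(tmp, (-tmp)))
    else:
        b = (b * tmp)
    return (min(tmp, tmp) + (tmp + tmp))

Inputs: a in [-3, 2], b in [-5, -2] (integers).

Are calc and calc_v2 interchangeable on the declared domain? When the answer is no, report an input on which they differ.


Behavior is preserved: although local variable names differ; also statement counts differ; also min/max/abs usage differs; also constant usage differs, the outputs never diverge.
As a probe, take a=2, b=-2: calc runs tmp=24, then ((min((7 * tmp), (a * 1)) == (tmp - a)) or ((-b) <= (-3))) is false, then b=-48, then returns 72; calc_v2 runs aux=0, then tmp=24, then ((min((7 * tmp), a) == (tmp - a)) or ((-b) <= (-3))) is false, then b=-48, then returns 72; both end at 72.
An exhaustive pass over the 24 declared inputs shows identical outputs.
verdict: equivalent


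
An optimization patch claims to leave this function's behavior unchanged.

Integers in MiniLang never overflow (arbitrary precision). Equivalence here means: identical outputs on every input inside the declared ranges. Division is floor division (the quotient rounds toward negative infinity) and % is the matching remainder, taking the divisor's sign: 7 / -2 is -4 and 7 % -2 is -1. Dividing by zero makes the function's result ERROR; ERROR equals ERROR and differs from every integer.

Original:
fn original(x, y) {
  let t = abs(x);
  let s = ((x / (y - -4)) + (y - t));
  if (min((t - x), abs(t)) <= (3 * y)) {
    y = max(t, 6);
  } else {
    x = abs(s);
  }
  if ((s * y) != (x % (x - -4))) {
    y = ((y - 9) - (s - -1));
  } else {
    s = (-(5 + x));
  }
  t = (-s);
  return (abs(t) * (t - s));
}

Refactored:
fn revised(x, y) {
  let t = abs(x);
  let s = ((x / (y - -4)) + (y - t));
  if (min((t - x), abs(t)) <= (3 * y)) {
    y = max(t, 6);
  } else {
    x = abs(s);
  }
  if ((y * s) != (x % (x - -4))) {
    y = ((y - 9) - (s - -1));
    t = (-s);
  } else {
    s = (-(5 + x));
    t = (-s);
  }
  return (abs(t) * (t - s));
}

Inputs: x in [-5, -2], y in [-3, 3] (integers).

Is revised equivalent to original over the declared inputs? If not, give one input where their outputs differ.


The two are interchangeable: statement counts differ, and every declared input agrees.
One worked example (x=-2, y=0) — original: t becomes 2; next s becomes -3; next (min((t - x), abs(t)) <= (3 * y)) evaluates to false; next x becomes 3; next ((s * y) != (x % (x - -4))) evaluates to true; next y becomes -7; next t becomes 3; next final value 18; revised: t becomes 2; next s becomes -3; next (min((t - x), abs(t)) <= (3 * y)) evaluates to false; next x becomes 3; next ((y * s) != (x % (x - -4))) evaluates to true; next y becomes -7; next t becomes 3; next final value 18; agreement on 18.
Checked all 28 inputs in the declared domain: the outputs agree on every one.
verdict: equivalent


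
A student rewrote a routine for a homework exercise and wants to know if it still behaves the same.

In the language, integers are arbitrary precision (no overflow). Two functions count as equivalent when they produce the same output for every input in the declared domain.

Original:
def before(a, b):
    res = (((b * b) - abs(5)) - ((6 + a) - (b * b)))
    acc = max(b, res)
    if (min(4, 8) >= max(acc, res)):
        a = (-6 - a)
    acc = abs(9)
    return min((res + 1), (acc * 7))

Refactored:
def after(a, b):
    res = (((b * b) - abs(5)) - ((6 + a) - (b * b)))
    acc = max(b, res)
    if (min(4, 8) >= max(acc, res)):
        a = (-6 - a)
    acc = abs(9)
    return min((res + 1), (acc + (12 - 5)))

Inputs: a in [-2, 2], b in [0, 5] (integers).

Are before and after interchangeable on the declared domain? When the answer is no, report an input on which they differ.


The rewrite breaks on a=-2, b=4, where the results are 24 and 16.
before: res=23, then acc=23, then (min(4, 8) >= max(acc, res)) is false, then acc=9, then returns 24
after: res=23, then acc=23, then (min(4, 8) >= max(acc, res)) is false, then acc=9, then returns 16
verdict: not equivalent; witness: a=-2, b=4


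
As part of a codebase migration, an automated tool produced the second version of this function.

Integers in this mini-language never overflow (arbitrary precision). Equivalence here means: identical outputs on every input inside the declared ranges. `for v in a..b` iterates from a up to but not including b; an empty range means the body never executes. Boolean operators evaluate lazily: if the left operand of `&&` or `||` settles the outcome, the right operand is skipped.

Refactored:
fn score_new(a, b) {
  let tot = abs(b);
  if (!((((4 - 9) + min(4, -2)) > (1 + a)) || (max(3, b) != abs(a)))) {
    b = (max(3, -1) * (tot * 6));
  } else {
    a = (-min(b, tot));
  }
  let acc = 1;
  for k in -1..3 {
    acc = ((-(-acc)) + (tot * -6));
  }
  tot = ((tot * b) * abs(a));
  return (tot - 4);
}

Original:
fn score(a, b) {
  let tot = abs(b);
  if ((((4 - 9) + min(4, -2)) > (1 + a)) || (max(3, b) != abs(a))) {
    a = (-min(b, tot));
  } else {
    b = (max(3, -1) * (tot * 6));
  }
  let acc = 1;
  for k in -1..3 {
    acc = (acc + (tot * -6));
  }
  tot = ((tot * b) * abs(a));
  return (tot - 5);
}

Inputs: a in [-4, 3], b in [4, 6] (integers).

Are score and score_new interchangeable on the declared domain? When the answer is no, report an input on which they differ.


Consider the input a=-4, b=4.
score: tot=4, then ((((4 - 9) + min(4, -2)) > (1 + a)) || (max(3, b) != abs(a))) is false, then b=72, then acc=1, then (k=-1), then acc=-23, then (k=0), then acc=-47, then (k=1), then acc=-71, then (k=2), then acc=-95, then tot=1152, then returns 1147
score_new: tot=4, then (!((((4 - 9) + min(4, -2)) > (1 + a)) || (max(3, b) != abs(a)))) is true, then b=72, then acc=1, then (k=-1), then acc=-23, then (k=0), then acc=-47, then (k=1), then acc=-71, then (k=2), then acc=-95, then tot=1152, then returns 1148
1147 against 1148: the behavior changed.
verdict: not equivalent; witness: a=-4, b=4


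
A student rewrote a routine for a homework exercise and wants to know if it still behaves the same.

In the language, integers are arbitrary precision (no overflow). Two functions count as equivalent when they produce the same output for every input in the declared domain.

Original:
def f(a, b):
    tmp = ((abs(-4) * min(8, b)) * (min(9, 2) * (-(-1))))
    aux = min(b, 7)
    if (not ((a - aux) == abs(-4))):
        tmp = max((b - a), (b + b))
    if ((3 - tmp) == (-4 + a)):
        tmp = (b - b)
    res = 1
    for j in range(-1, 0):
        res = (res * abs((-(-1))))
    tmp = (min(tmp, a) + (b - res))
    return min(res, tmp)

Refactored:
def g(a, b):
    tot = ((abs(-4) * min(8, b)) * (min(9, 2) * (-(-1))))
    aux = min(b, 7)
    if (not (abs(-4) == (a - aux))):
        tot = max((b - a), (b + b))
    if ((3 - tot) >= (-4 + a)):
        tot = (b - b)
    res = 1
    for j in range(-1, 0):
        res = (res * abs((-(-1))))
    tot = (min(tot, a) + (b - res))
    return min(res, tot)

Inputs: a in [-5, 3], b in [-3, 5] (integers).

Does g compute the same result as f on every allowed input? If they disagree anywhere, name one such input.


On input a=-1, b=-3, f returns -6 while g returns -5.
verdict: not equivalent; witness: a=-1, b=-3


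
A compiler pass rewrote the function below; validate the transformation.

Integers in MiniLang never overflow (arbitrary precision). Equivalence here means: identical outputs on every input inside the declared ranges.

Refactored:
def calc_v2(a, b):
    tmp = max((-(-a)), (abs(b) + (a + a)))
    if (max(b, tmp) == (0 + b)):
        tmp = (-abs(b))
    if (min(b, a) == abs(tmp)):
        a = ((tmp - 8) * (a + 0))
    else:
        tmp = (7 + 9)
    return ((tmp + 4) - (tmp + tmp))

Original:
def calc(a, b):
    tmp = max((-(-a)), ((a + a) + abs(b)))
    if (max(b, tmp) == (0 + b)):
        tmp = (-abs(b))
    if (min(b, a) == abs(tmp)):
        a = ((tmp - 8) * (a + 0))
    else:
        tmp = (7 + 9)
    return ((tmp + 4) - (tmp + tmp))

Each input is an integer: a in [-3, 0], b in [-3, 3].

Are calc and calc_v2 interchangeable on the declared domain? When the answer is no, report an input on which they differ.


The two are interchangeable: same computation, different form, and every declared input agrees.
As a probe, take a=0, b=0: calc runs tmp = 0; (max(b, tmp) == (0 + b)) -> true; tmp = 0; (min(b, a) == abs(tmp)) -> true; a = 0; return 4; calc_v2 runs tmp = 0; (max(b, tmp) == (0 + b)) -> true; tmp = 0; (min(b, a) == abs(tmp)) -> true; a = 0; return 4; both end at 4.
Across all 28 domain points the two functions coincide.
verdict: equivalent


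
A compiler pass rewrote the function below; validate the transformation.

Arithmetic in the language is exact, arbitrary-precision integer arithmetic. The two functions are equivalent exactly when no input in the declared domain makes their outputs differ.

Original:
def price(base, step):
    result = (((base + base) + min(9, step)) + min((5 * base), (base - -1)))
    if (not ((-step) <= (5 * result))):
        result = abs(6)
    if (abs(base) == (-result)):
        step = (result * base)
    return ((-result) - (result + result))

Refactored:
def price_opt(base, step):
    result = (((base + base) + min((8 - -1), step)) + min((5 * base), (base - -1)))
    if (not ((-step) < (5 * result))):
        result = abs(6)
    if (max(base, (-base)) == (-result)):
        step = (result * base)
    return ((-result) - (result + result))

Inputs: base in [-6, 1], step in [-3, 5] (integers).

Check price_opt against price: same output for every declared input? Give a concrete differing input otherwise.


Try base=0, step=0.
price: result=0, then (not ((-step) <= (5 * result))) is false, then (abs(base) == (-result)) is true, then step=0, then returns 0
price_opt: result=0, then (not ((-step) < (5 * result))) is true, then result=6, then (max(base, (-base)) == (-result)) is false, then returns -18
0 and -18 differ, so these are not the same function on this domain.
verdict: not equivalent; witness: base=0, step=0


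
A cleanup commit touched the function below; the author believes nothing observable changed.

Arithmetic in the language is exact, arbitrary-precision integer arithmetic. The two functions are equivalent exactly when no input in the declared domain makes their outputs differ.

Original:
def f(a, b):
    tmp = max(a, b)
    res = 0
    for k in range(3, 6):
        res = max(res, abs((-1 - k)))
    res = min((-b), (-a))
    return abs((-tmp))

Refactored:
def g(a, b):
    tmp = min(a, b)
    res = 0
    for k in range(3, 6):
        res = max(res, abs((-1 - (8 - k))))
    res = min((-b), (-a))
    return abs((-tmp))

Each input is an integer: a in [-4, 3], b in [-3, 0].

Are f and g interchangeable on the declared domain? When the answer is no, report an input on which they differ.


Try a=-4, b=-3.
f: tmp becomes -3; next res becomes 0; next at k=3:; next res becomes 4; next at k=4:; next res becomes 5; next at k=5:; next res becomes 6; next res becomes 3; next final value 3
g: tmp becomes -4; next res becomes 0; next at k=3:; next res becomes 6; next at k=4:; next res becomes 6; next at k=5:; next res becomes 6; next res becomes 3; next final value 4
3 vs 4 — the two versions disagree here.
verdict: not equivalent; witness: a=-4, b=-3


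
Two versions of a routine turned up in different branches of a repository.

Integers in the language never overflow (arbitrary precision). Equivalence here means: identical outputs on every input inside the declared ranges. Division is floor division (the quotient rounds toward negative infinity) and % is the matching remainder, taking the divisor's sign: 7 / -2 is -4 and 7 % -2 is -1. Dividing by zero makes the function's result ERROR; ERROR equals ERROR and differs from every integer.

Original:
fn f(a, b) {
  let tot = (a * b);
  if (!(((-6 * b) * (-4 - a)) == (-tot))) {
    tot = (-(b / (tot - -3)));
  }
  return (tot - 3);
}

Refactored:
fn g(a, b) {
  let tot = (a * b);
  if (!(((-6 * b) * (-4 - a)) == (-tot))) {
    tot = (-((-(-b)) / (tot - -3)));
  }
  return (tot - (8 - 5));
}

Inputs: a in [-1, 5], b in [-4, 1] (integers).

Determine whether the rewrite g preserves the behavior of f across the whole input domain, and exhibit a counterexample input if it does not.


Equivalent — the differences include constant usage differs; arithmetic usage differs, yet no declared input distinguishes the two.
Tracing a=-1, b=-4: f: tot := 4 | (!(((-6 * b) * (-4 - a)) == (-tot))): true | tot := 1 | result -2 | g: tot := 4 | (!(((-6 * b) * (-4 - a)) == (-tot))): true | tot := 1 | result -2 — matching result -2.
An exhaustive pass over the 42 declared inputs shows identical outputs.
verdict: equivalent


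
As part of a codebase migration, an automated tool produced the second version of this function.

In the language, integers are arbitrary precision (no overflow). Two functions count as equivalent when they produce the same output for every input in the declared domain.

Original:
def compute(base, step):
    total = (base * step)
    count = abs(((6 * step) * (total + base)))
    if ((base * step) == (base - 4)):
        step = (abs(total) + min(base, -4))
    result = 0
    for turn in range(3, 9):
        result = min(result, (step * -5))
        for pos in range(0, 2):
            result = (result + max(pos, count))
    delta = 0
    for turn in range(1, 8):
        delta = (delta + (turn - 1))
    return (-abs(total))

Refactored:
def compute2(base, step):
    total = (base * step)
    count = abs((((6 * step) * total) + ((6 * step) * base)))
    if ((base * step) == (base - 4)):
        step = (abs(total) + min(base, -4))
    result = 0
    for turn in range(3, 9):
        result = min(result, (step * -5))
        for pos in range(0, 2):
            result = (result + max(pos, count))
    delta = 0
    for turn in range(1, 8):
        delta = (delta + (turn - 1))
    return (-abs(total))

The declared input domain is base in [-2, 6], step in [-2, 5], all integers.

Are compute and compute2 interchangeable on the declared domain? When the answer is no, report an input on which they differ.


Comparing the listings, the differences include: constant usage differs, and arithmetic usage differs.
As a probe, take base=1, step=-1: compute runs total = -1; count = 0; ((base * step) == (base - 4)) -> false; result = 0; [turn=3]; result = 0; [pos=0]; result = 0; [pos=1]; result = 1; [turn=4]; result = 1; [pos=0]; result = 1; [pos=1]; result = 2; [turn=5]; result = 2; [pos=0]; result = 2; [pos=1]; result = 3; [turn=6]; result = 3; [pos=0]; result = 3; [pos=1]; result = 4; [turn=7]; result = 4; [pos=0]; result = 4; [pos=1]; result = 5; [turn=8]; result = 5; [pos=0]; result = 5; [pos=1]; result = 6; delta = 0; [turn=1]; delta = 0; [turn=2]; delta = 1; [turn=3]; delta = 3; [turn=4]; delta = 6; [turn=5]; delta = 10; [turn=6]; delta = 15; [turn=7]; delta = 21; return -1; compute2 runs total = -1; count = 0; ((base * step) == (base - 4)) -> false; result = 0; [turn=3]; result = 0; [pos=0]; result = 0; [pos=1]; result = 1; [turn=4]; result = 1; [pos=0]; result = 1; [pos=1]; result = 2; [turn=5]; result = 2; [pos=0]; result = 2; [pos=1]; result = 3; [turn=6]; result = 3; [pos=0]; result = 3; [pos=1]; result = 4; [turn=7]; result = 4; [pos=0]; result = 4; [pos=1]; result = 5; [turn=8]; result = 5; [pos=0]; result = 5; [pos=1]; result = 6; delta = 0; [turn=1]; delta = 0; [turn=2]; delta = 1; [turn=3]; delta = 3; [turn=4]; delta = 6; [turn=5]; delta = 10; [turn=6]; delta = 15; [turn=7]; delta = 21; return -1; both end at -1.
Checked all 72 inputs in the declared domain: the outputs agree on every one.
verdict: equivalent


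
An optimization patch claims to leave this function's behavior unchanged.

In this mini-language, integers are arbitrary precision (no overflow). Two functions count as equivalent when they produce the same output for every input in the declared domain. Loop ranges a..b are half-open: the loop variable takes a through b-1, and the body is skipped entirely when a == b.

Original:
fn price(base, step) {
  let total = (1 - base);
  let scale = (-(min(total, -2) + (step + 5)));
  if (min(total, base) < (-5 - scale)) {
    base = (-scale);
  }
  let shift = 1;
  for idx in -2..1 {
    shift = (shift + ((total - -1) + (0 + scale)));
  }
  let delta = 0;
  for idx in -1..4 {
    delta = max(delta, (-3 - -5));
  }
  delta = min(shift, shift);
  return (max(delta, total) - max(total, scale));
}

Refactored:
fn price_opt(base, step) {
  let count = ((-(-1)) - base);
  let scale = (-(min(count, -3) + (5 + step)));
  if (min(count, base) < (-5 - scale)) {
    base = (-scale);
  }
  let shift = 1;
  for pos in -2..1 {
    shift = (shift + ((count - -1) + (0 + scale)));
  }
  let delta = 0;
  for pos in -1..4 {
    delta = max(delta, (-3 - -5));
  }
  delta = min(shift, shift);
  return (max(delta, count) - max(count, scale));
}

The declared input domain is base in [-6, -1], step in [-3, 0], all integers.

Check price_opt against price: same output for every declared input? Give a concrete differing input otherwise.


These are not equivalent — on base=-6, step=-3 the outputs split (18 vs 21).
price: total=7, then scale=0, then (min(total, base) < (-5 - scale)) is true, then base=0, then shift=1, then (idx=-2), then shift=9, then (idx=-1), then shift=17, then (idx=0), then shift=25, then delta=0, then (idx=-1), then delta=2, then (idx=0), then delta=2, then (idx=1), then delta=2, then (idx=2), then delta=2, then (idx=3), then delta=2, then delta=25, then returns 18
price_opt: count=7, then scale=1, then (min(count, base) < (-5 - scale)) is false, then shift=1, then (pos=-2), then shift=10, then (pos=-1), then shift=19, then (pos=0), then shift=28, then delta=0, then (pos=-1), then delta=2, then (pos=0), then delta=2, then (pos=1), then delta=2, then (pos=2), then delta=2, then (pos=3), then delta=2, then delta=28, then returns 21
verdict: not equivalent; witness: base=-6, step=-3


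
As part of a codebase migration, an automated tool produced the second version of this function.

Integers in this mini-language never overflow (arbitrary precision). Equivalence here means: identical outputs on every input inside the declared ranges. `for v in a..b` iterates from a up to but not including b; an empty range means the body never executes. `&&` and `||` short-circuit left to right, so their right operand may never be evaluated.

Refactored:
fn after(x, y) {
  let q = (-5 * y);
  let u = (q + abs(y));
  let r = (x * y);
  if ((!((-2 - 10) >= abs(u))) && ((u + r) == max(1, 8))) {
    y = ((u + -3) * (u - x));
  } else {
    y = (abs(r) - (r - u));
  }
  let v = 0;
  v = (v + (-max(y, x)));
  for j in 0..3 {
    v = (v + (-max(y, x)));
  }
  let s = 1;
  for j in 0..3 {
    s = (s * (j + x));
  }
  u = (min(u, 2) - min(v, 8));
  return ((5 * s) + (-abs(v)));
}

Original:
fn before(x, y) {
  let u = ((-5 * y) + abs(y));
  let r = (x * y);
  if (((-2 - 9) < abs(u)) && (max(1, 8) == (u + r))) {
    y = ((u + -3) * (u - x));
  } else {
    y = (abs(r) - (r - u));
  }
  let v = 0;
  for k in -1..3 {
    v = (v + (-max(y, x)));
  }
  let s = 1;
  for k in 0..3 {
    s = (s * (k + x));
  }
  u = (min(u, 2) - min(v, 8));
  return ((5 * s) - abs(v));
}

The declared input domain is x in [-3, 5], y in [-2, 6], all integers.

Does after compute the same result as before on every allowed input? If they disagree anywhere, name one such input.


The suspicious edit (`9` became `10`) never changes the result for any input inside the declared domain; all 81 inputs agree.
verdict: equivalent


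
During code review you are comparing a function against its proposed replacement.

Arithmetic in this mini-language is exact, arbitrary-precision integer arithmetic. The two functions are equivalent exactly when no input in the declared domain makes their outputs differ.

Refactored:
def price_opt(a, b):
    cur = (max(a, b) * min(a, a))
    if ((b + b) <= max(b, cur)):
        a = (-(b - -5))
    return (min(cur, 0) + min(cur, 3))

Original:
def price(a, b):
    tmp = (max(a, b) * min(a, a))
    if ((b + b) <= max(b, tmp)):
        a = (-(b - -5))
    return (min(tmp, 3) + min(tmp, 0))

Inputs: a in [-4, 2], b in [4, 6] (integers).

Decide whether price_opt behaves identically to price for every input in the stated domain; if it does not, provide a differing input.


Comparing the listings, the differences include: local variable names differ.
As a probe, take a=2, b=4: price runs tmp := 8 | ((b + b) <= max(b, tmp)): true | a := -9 | result 3; price_opt runs cur := 8 | ((b + b) <= max(b, cur)): true | a := -9 | result 3; both end at 3.
Checked all 21 inputs in the declared domain: the outputs agree on every one.
verdict: equivalent


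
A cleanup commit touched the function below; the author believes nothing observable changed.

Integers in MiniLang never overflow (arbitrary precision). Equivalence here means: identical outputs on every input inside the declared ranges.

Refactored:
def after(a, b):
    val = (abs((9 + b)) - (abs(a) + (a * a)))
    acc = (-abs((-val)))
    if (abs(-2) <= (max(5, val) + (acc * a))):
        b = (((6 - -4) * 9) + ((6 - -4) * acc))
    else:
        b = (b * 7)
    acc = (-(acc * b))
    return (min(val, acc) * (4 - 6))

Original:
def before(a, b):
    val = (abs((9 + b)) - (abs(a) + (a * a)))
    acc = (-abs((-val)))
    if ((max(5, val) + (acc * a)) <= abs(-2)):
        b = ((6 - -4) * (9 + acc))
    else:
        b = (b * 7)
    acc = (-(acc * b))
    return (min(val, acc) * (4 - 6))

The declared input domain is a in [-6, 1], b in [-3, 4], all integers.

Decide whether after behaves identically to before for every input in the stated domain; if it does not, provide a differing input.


Run the pair on a=-6, b=-3.
before: val becomes -36; next acc becomes -36; next ((max(5, val) + (acc * a)) <= abs(-2)) evaluates to false; next b becomes -21; next acc becomes -756; next final value 1512
after: val becomes -36; next acc becomes -36; next (abs(-2) <= (max(5, val) + (acc * a))) evaluates to true; next b becomes -270; next acc becomes -9720; next final value 19440
1512 != 19440, so the rewrite changes behavior.
verdict: not equivalent; witness: a=-6, b=-3


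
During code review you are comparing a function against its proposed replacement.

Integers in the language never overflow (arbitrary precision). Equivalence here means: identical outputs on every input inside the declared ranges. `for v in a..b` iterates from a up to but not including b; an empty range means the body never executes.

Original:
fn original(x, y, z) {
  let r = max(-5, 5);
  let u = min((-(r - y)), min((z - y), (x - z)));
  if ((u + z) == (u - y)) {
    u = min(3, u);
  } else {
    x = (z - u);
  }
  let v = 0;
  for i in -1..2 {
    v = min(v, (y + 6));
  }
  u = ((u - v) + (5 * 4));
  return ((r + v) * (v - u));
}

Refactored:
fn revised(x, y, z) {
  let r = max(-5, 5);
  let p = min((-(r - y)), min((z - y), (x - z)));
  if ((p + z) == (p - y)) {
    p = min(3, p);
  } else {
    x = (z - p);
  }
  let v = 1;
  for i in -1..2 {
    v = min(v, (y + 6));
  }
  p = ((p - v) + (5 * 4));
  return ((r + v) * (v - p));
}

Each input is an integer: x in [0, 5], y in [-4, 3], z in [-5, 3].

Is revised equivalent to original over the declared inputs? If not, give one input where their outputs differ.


There is a counterexample at x=0, y=-4, z=-5: -55 on one side, -54 on the other.
original: r := 5 | u := -9 | ((u + z) == (u - y)): false | x := 4 | v := 0 | iter i=-1: | v := 0 | iter i=0: | v := 0 | iter i=1: | v := 0 | u := 11 | result -55
revised: r := 5 | p := -9 | ((p + z) == (p - y)): false | x := 4 | v := 1 | iter i=-1: | v := 1 | iter i=0: | v := 1 | iter i=1: | v := 1 | p := 10 | result -54
verdict: not equivalent; witness: x=0, y=-4, z=-5
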